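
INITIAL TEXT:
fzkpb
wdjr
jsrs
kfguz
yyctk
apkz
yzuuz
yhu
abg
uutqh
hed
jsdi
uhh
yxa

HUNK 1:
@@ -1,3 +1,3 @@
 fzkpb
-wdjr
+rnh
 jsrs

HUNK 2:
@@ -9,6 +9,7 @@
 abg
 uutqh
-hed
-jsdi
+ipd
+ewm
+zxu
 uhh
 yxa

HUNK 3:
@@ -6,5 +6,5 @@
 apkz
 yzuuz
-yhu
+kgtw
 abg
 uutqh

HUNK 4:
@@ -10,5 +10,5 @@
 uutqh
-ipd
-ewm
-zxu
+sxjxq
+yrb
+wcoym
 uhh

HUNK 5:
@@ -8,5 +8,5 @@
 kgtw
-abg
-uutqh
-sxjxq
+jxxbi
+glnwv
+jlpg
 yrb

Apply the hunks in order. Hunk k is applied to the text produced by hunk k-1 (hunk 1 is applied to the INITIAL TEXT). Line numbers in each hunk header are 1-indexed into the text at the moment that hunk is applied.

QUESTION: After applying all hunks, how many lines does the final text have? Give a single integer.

Answer: 15

Derivation:
Hunk 1: at line 1 remove [wdjr] add [rnh] -> 14 lines: fzkpb rnh jsrs kfguz yyctk apkz yzuuz yhu abg uutqh hed jsdi uhh yxa
Hunk 2: at line 9 remove [hed,jsdi] add [ipd,ewm,zxu] -> 15 lines: fzkpb rnh jsrs kfguz yyctk apkz yzuuz yhu abg uutqh ipd ewm zxu uhh yxa
Hunk 3: at line 6 remove [yhu] add [kgtw] -> 15 lines: fzkpb rnh jsrs kfguz yyctk apkz yzuuz kgtw abg uutqh ipd ewm zxu uhh yxa
Hunk 4: at line 10 remove [ipd,ewm,zxu] add [sxjxq,yrb,wcoym] -> 15 lines: fzkpb rnh jsrs kfguz yyctk apkz yzuuz kgtw abg uutqh sxjxq yrb wcoym uhh yxa
Hunk 5: at line 8 remove [abg,uutqh,sxjxq] add [jxxbi,glnwv,jlpg] -> 15 lines: fzkpb rnh jsrs kfguz yyctk apkz yzuuz kgtw jxxbi glnwv jlpg yrb wcoym uhh yxa
Final line count: 15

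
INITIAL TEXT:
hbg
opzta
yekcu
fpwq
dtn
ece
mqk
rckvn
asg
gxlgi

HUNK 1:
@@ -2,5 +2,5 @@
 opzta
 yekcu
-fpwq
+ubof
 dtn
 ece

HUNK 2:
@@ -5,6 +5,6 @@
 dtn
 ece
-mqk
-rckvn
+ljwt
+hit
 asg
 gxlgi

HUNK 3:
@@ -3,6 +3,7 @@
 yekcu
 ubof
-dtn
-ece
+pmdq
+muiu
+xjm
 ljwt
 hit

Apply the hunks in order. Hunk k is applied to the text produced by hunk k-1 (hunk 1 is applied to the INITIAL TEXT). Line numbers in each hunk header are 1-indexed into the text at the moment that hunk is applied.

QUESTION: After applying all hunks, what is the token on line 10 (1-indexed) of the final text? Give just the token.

Hunk 1: at line 2 remove [fpwq] add [ubof] -> 10 lines: hbg opzta yekcu ubof dtn ece mqk rckvn asg gxlgi
Hunk 2: at line 5 remove [mqk,rckvn] add [ljwt,hit] -> 10 lines: hbg opzta yekcu ubof dtn ece ljwt hit asg gxlgi
Hunk 3: at line 3 remove [dtn,ece] add [pmdq,muiu,xjm] -> 11 lines: hbg opzta yekcu ubof pmdq muiu xjm ljwt hit asg gxlgi
Final line 10: asg

Answer: asg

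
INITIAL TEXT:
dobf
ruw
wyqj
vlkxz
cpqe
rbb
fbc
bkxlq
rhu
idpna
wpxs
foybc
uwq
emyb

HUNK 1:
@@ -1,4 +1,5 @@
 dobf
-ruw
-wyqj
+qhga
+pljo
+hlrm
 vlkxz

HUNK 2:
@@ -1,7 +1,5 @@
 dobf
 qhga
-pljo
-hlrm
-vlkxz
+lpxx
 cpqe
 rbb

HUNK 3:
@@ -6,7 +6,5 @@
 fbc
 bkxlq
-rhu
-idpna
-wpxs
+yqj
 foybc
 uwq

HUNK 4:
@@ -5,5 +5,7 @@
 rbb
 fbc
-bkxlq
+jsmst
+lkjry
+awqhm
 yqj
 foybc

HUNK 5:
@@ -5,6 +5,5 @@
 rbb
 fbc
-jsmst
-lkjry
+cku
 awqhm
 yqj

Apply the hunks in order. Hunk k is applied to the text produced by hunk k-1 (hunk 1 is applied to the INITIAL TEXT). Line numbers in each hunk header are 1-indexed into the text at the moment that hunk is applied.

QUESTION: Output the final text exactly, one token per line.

Answer: dobf
qhga
lpxx
cpqe
rbb
fbc
cku
awqhm
yqj
foybc
uwq
emyb

Derivation:
Hunk 1: at line 1 remove [ruw,wyqj] add [qhga,pljo,hlrm] -> 15 lines: dobf qhga pljo hlrm vlkxz cpqe rbb fbc bkxlq rhu idpna wpxs foybc uwq emyb
Hunk 2: at line 1 remove [pljo,hlrm,vlkxz] add [lpxx] -> 13 lines: dobf qhga lpxx cpqe rbb fbc bkxlq rhu idpna wpxs foybc uwq emyb
Hunk 3: at line 6 remove [rhu,idpna,wpxs] add [yqj] -> 11 lines: dobf qhga lpxx cpqe rbb fbc bkxlq yqj foybc uwq emyb
Hunk 4: at line 5 remove [bkxlq] add [jsmst,lkjry,awqhm] -> 13 lines: dobf qhga lpxx cpqe rbb fbc jsmst lkjry awqhm yqj foybc uwq emyb
Hunk 5: at line 5 remove [jsmst,lkjry] add [cku] -> 12 lines: dobf qhga lpxx cpqe rbb fbc cku awqhm yqj foybc uwq emyb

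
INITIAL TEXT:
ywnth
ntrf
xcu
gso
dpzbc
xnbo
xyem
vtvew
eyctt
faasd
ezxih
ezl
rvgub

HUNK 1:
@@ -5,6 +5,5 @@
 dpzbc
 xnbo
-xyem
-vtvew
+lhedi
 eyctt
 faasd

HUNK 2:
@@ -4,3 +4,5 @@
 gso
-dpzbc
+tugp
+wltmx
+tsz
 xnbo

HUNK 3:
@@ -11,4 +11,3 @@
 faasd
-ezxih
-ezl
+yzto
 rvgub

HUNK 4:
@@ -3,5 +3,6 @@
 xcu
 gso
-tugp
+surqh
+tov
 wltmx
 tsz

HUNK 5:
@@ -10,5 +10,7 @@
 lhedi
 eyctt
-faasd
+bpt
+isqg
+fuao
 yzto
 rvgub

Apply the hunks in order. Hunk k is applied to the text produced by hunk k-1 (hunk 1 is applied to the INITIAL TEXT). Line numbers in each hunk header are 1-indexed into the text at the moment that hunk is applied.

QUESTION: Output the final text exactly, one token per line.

Hunk 1: at line 5 remove [xyem,vtvew] add [lhedi] -> 12 lines: ywnth ntrf xcu gso dpzbc xnbo lhedi eyctt faasd ezxih ezl rvgub
Hunk 2: at line 4 remove [dpzbc] add [tugp,wltmx,tsz] -> 14 lines: ywnth ntrf xcu gso tugp wltmx tsz xnbo lhedi eyctt faasd ezxih ezl rvgub
Hunk 3: at line 11 remove [ezxih,ezl] add [yzto] -> 13 lines: ywnth ntrf xcu gso tugp wltmx tsz xnbo lhedi eyctt faasd yzto rvgub
Hunk 4: at line 3 remove [tugp] add [surqh,tov] -> 14 lines: ywnth ntrf xcu gso surqh tov wltmx tsz xnbo lhedi eyctt faasd yzto rvgub
Hunk 5: at line 10 remove [faasd] add [bpt,isqg,fuao] -> 16 lines: ywnth ntrf xcu gso surqh tov wltmx tsz xnbo lhedi eyctt bpt isqg fuao yzto rvgub

Answer: ywnth
ntrf
xcu
gso
surqh
tov
wltmx
tsz
xnbo
lhedi
eyctt
bpt
isqg
fuao
yzto
rvgub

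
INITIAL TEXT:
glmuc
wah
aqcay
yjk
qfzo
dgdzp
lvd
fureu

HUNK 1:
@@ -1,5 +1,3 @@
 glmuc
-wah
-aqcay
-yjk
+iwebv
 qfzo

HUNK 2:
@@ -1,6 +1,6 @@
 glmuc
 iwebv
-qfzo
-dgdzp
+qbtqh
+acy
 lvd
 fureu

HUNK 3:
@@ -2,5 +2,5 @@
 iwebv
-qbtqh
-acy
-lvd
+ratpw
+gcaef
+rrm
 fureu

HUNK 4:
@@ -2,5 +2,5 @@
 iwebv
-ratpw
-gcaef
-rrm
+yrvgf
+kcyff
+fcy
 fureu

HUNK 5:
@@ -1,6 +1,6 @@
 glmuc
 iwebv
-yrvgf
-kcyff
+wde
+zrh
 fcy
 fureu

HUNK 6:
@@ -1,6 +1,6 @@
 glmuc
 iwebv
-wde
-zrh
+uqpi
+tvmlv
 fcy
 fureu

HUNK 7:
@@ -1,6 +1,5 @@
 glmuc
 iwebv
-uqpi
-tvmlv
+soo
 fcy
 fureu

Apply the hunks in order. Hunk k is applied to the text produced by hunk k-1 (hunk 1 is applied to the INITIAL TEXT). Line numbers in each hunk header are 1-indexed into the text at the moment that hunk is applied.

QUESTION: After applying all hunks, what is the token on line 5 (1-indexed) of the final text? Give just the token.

Hunk 1: at line 1 remove [wah,aqcay,yjk] add [iwebv] -> 6 lines: glmuc iwebv qfzo dgdzp lvd fureu
Hunk 2: at line 1 remove [qfzo,dgdzp] add [qbtqh,acy] -> 6 lines: glmuc iwebv qbtqh acy lvd fureu
Hunk 3: at line 2 remove [qbtqh,acy,lvd] add [ratpw,gcaef,rrm] -> 6 lines: glmuc iwebv ratpw gcaef rrm fureu
Hunk 4: at line 2 remove [ratpw,gcaef,rrm] add [yrvgf,kcyff,fcy] -> 6 lines: glmuc iwebv yrvgf kcyff fcy fureu
Hunk 5: at line 1 remove [yrvgf,kcyff] add [wde,zrh] -> 6 lines: glmuc iwebv wde zrh fcy fureu
Hunk 6: at line 1 remove [wde,zrh] add [uqpi,tvmlv] -> 6 lines: glmuc iwebv uqpi tvmlv fcy fureu
Hunk 7: at line 1 remove [uqpi,tvmlv] add [soo] -> 5 lines: glmuc iwebv soo fcy fureu
Final line 5: fureu

Answer: fureu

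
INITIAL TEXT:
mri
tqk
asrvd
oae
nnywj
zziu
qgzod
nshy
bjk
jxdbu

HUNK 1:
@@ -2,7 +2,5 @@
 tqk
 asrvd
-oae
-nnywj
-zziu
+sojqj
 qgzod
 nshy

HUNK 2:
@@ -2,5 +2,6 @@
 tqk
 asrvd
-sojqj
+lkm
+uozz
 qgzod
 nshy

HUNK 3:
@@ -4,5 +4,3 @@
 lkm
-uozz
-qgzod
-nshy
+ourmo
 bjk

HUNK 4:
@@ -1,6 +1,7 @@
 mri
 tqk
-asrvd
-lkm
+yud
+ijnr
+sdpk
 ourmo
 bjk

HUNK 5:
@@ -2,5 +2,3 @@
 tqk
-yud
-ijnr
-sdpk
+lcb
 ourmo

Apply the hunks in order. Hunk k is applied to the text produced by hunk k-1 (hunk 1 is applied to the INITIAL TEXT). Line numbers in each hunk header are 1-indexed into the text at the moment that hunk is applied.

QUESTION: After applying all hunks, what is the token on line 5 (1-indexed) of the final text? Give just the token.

Hunk 1: at line 2 remove [oae,nnywj,zziu] add [sojqj] -> 8 lines: mri tqk asrvd sojqj qgzod nshy bjk jxdbu
Hunk 2: at line 2 remove [sojqj] add [lkm,uozz] -> 9 lines: mri tqk asrvd lkm uozz qgzod nshy bjk jxdbu
Hunk 3: at line 4 remove [uozz,qgzod,nshy] add [ourmo] -> 7 lines: mri tqk asrvd lkm ourmo bjk jxdbu
Hunk 4: at line 1 remove [asrvd,lkm] add [yud,ijnr,sdpk] -> 8 lines: mri tqk yud ijnr sdpk ourmo bjk jxdbu
Hunk 5: at line 2 remove [yud,ijnr,sdpk] add [lcb] -> 6 lines: mri tqk lcb ourmo bjk jxdbu
Final line 5: bjk

Answer: bjk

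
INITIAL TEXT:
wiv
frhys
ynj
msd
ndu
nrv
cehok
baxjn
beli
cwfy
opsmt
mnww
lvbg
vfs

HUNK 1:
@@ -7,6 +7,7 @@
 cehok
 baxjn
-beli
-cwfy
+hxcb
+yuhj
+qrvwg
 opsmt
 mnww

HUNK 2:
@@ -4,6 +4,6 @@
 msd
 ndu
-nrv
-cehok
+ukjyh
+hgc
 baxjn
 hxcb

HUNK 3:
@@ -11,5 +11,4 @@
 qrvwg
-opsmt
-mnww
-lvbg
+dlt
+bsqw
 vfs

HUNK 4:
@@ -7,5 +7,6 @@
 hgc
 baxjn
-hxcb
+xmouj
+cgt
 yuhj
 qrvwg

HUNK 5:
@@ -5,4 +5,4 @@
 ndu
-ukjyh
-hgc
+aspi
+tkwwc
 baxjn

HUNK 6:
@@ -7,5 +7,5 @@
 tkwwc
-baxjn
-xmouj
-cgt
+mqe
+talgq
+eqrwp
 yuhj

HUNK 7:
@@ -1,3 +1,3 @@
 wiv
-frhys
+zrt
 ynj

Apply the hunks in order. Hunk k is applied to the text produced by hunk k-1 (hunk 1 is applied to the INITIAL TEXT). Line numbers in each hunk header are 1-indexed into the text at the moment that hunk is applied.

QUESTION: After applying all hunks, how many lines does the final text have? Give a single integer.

Hunk 1: at line 7 remove [beli,cwfy] add [hxcb,yuhj,qrvwg] -> 15 lines: wiv frhys ynj msd ndu nrv cehok baxjn hxcb yuhj qrvwg opsmt mnww lvbg vfs
Hunk 2: at line 4 remove [nrv,cehok] add [ukjyh,hgc] -> 15 lines: wiv frhys ynj msd ndu ukjyh hgc baxjn hxcb yuhj qrvwg opsmt mnww lvbg vfs
Hunk 3: at line 11 remove [opsmt,mnww,lvbg] add [dlt,bsqw] -> 14 lines: wiv frhys ynj msd ndu ukjyh hgc baxjn hxcb yuhj qrvwg dlt bsqw vfs
Hunk 4: at line 7 remove [hxcb] add [xmouj,cgt] -> 15 lines: wiv frhys ynj msd ndu ukjyh hgc baxjn xmouj cgt yuhj qrvwg dlt bsqw vfs
Hunk 5: at line 5 remove [ukjyh,hgc] add [aspi,tkwwc] -> 15 lines: wiv frhys ynj msd ndu aspi tkwwc baxjn xmouj cgt yuhj qrvwg dlt bsqw vfs
Hunk 6: at line 7 remove [baxjn,xmouj,cgt] add [mqe,talgq,eqrwp] -> 15 lines: wiv frhys ynj msd ndu aspi tkwwc mqe talgq eqrwp yuhj qrvwg dlt bsqw vfs
Hunk 7: at line 1 remove [frhys] add [zrt] -> 15 lines: wiv zrt ynj msd ndu aspi tkwwc mqe talgq eqrwp yuhj qrvwg dlt bsqw vfs
Final line count: 15

Answer: 15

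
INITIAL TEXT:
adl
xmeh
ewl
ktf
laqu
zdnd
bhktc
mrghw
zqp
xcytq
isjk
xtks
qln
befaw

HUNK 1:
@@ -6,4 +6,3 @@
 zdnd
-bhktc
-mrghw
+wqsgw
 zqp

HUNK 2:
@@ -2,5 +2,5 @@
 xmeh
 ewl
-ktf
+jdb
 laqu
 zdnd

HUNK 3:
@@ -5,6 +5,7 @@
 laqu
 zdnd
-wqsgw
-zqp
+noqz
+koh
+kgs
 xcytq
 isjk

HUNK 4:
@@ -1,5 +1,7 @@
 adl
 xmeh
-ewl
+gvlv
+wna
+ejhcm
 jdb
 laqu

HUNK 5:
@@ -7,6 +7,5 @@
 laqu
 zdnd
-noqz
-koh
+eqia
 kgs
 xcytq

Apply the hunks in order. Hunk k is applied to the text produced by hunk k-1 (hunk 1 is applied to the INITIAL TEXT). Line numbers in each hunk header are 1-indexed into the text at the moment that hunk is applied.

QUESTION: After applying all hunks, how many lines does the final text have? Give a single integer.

Hunk 1: at line 6 remove [bhktc,mrghw] add [wqsgw] -> 13 lines: adl xmeh ewl ktf laqu zdnd wqsgw zqp xcytq isjk xtks qln befaw
Hunk 2: at line 2 remove [ktf] add [jdb] -> 13 lines: adl xmeh ewl jdb laqu zdnd wqsgw zqp xcytq isjk xtks qln befaw
Hunk 3: at line 5 remove [wqsgw,zqp] add [noqz,koh,kgs] -> 14 lines: adl xmeh ewl jdb laqu zdnd noqz koh kgs xcytq isjk xtks qln befaw
Hunk 4: at line 1 remove [ewl] add [gvlv,wna,ejhcm] -> 16 lines: adl xmeh gvlv wna ejhcm jdb laqu zdnd noqz koh kgs xcytq isjk xtks qln befaw
Hunk 5: at line 7 remove [noqz,koh] add [eqia] -> 15 lines: adl xmeh gvlv wna ejhcm jdb laqu zdnd eqia kgs xcytq isjk xtks qln befaw
Final line count: 15

Answer: 15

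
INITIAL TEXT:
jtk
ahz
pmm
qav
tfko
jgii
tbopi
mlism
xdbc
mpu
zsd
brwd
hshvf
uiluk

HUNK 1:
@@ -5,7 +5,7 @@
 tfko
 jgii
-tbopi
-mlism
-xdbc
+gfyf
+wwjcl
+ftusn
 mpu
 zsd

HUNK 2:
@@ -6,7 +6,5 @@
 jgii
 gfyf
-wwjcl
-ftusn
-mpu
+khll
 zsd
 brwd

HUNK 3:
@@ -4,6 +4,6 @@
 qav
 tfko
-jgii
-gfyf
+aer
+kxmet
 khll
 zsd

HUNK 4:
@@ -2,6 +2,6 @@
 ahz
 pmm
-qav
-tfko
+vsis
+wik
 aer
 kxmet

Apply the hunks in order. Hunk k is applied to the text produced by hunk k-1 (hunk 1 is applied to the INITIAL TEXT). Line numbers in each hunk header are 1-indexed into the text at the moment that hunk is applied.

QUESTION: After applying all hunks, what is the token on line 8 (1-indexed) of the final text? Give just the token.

Hunk 1: at line 5 remove [tbopi,mlism,xdbc] add [gfyf,wwjcl,ftusn] -> 14 lines: jtk ahz pmm qav tfko jgii gfyf wwjcl ftusn mpu zsd brwd hshvf uiluk
Hunk 2: at line 6 remove [wwjcl,ftusn,mpu] add [khll] -> 12 lines: jtk ahz pmm qav tfko jgii gfyf khll zsd brwd hshvf uiluk
Hunk 3: at line 4 remove [jgii,gfyf] add [aer,kxmet] -> 12 lines: jtk ahz pmm qav tfko aer kxmet khll zsd brwd hshvf uiluk
Hunk 4: at line 2 remove [qav,tfko] add [vsis,wik] -> 12 lines: jtk ahz pmm vsis wik aer kxmet khll zsd brwd hshvf uiluk
Final line 8: khll

Answer: khll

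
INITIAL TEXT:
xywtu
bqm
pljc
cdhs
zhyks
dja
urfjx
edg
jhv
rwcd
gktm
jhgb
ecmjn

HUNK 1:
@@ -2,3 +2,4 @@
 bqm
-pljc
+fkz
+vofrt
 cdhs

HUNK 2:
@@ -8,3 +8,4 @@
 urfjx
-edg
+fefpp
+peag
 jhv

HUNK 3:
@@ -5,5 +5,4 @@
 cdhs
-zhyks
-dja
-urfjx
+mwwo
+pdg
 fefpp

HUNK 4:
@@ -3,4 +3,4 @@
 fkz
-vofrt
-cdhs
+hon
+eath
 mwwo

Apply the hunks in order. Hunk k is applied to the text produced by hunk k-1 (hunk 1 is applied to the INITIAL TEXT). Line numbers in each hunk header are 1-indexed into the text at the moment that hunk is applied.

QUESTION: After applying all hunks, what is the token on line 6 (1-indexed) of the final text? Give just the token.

Hunk 1: at line 2 remove [pljc] add [fkz,vofrt] -> 14 lines: xywtu bqm fkz vofrt cdhs zhyks dja urfjx edg jhv rwcd gktm jhgb ecmjn
Hunk 2: at line 8 remove [edg] add [fefpp,peag] -> 15 lines: xywtu bqm fkz vofrt cdhs zhyks dja urfjx fefpp peag jhv rwcd gktm jhgb ecmjn
Hunk 3: at line 5 remove [zhyks,dja,urfjx] add [mwwo,pdg] -> 14 lines: xywtu bqm fkz vofrt cdhs mwwo pdg fefpp peag jhv rwcd gktm jhgb ecmjn
Hunk 4: at line 3 remove [vofrt,cdhs] add [hon,eath] -> 14 lines: xywtu bqm fkz hon eath mwwo pdg fefpp peag jhv rwcd gktm jhgb ecmjn
Final line 6: mwwo

Answer: mwwo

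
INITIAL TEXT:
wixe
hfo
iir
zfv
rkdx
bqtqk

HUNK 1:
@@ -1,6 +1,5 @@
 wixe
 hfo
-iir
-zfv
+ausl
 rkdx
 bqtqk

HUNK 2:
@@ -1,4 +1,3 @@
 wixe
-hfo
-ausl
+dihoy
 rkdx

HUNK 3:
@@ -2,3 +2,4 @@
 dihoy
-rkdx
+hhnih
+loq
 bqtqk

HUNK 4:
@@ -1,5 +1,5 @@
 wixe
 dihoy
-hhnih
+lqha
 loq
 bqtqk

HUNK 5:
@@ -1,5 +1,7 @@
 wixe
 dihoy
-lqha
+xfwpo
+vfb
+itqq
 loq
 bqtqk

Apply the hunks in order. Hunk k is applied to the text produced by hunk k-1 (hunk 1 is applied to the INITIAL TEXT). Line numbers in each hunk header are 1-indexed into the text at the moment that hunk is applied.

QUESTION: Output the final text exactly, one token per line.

Answer: wixe
dihoy
xfwpo
vfb
itqq
loq
bqtqk

Derivation:
Hunk 1: at line 1 remove [iir,zfv] add [ausl] -> 5 lines: wixe hfo ausl rkdx bqtqk
Hunk 2: at line 1 remove [hfo,ausl] add [dihoy] -> 4 lines: wixe dihoy rkdx bqtqk
Hunk 3: at line 2 remove [rkdx] add [hhnih,loq] -> 5 lines: wixe dihoy hhnih loq bqtqk
Hunk 4: at line 1 remove [hhnih] add [lqha] -> 5 lines: wixe dihoy lqha loq bqtqk
Hunk 5: at line 1 remove [lqha] add [xfwpo,vfb,itqq] -> 7 lines: wixe dihoy xfwpo vfb itqq loq bqtqk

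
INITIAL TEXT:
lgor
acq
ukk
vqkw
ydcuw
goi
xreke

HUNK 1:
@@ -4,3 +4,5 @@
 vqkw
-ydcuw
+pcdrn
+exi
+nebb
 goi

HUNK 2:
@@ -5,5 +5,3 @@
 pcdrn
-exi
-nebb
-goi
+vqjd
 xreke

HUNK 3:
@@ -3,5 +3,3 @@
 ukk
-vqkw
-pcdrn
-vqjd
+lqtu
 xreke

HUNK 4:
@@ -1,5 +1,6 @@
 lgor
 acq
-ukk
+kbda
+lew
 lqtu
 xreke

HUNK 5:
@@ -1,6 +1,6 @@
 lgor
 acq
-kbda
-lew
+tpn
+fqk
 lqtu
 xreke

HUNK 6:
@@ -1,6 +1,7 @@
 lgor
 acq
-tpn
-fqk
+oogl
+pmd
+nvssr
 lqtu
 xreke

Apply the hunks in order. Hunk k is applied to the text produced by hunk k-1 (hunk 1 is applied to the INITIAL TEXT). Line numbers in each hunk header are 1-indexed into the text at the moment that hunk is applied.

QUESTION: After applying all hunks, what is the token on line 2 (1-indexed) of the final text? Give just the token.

Hunk 1: at line 4 remove [ydcuw] add [pcdrn,exi,nebb] -> 9 lines: lgor acq ukk vqkw pcdrn exi nebb goi xreke
Hunk 2: at line 5 remove [exi,nebb,goi] add [vqjd] -> 7 lines: lgor acq ukk vqkw pcdrn vqjd xreke
Hunk 3: at line 3 remove [vqkw,pcdrn,vqjd] add [lqtu] -> 5 lines: lgor acq ukk lqtu xreke
Hunk 4: at line 1 remove [ukk] add [kbda,lew] -> 6 lines: lgor acq kbda lew lqtu xreke
Hunk 5: at line 1 remove [kbda,lew] add [tpn,fqk] -> 6 lines: lgor acq tpn fqk lqtu xreke
Hunk 6: at line 1 remove [tpn,fqk] add [oogl,pmd,nvssr] -> 7 lines: lgor acq oogl pmd nvssr lqtu xreke
Final line 2: acq

Answer: acq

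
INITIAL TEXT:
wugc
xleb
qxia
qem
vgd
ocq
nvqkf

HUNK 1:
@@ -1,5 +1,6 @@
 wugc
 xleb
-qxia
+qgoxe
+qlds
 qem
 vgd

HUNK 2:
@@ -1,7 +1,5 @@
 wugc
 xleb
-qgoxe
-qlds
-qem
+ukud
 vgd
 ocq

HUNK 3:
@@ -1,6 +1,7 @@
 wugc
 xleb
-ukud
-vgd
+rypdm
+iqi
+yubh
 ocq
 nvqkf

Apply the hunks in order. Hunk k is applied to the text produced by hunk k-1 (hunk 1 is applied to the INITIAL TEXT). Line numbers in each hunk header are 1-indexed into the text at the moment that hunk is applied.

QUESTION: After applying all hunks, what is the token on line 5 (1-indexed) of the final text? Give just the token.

Answer: yubh

Derivation:
Hunk 1: at line 1 remove [qxia] add [qgoxe,qlds] -> 8 lines: wugc xleb qgoxe qlds qem vgd ocq nvqkf
Hunk 2: at line 1 remove [qgoxe,qlds,qem] add [ukud] -> 6 lines: wugc xleb ukud vgd ocq nvqkf
Hunk 3: at line 1 remove [ukud,vgd] add [rypdm,iqi,yubh] -> 7 lines: wugc xleb rypdm iqi yubh ocq nvqkf
Final line 5: yubh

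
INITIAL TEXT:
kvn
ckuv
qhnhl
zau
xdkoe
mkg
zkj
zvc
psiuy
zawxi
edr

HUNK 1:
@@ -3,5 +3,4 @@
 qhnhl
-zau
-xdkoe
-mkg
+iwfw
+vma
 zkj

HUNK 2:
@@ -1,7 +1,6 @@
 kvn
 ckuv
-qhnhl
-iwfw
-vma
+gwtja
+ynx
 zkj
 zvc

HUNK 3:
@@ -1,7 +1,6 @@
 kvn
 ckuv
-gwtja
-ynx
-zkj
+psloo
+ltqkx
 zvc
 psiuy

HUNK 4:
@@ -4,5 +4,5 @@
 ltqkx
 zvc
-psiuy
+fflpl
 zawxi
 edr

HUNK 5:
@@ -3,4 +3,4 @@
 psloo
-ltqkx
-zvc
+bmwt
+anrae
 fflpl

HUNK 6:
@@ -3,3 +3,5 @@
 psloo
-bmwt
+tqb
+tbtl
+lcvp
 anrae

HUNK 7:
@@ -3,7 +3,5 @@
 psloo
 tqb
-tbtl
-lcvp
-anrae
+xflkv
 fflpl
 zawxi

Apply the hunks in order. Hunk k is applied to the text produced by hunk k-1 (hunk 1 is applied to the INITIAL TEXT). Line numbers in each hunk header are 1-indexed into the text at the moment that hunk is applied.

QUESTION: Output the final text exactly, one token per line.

Answer: kvn
ckuv
psloo
tqb
xflkv
fflpl
zawxi
edr

Derivation:
Hunk 1: at line 3 remove [zau,xdkoe,mkg] add [iwfw,vma] -> 10 lines: kvn ckuv qhnhl iwfw vma zkj zvc psiuy zawxi edr
Hunk 2: at line 1 remove [qhnhl,iwfw,vma] add [gwtja,ynx] -> 9 lines: kvn ckuv gwtja ynx zkj zvc psiuy zawxi edr
Hunk 3: at line 1 remove [gwtja,ynx,zkj] add [psloo,ltqkx] -> 8 lines: kvn ckuv psloo ltqkx zvc psiuy zawxi edr
Hunk 4: at line 4 remove [psiuy] add [fflpl] -> 8 lines: kvn ckuv psloo ltqkx zvc fflpl zawxi edr
Hunk 5: at line 3 remove [ltqkx,zvc] add [bmwt,anrae] -> 8 lines: kvn ckuv psloo bmwt anrae fflpl zawxi edr
Hunk 6: at line 3 remove [bmwt] add [tqb,tbtl,lcvp] -> 10 lines: kvn ckuv psloo tqb tbtl lcvp anrae fflpl zawxi edr
Hunk 7: at line 3 remove [tbtl,lcvp,anrae] add [xflkv] -> 8 lines: kvn ckuv psloo tqb xflkv fflpl zawxi edr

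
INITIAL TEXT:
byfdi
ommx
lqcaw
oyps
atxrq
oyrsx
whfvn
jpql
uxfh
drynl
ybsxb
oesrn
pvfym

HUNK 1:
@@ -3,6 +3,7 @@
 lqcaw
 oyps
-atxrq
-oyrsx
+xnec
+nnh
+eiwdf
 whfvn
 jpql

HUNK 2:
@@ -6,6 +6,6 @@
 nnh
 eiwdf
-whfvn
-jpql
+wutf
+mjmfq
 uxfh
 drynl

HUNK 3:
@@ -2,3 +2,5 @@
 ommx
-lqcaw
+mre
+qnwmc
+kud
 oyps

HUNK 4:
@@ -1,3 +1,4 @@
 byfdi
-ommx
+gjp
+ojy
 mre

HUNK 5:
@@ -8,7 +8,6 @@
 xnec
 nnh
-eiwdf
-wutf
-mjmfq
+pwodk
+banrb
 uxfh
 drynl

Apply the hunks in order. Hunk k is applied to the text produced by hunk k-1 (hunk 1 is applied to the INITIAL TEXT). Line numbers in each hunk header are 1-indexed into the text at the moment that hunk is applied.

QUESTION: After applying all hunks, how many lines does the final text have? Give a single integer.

Answer: 16

Derivation:
Hunk 1: at line 3 remove [atxrq,oyrsx] add [xnec,nnh,eiwdf] -> 14 lines: byfdi ommx lqcaw oyps xnec nnh eiwdf whfvn jpql uxfh drynl ybsxb oesrn pvfym
Hunk 2: at line 6 remove [whfvn,jpql] add [wutf,mjmfq] -> 14 lines: byfdi ommx lqcaw oyps xnec nnh eiwdf wutf mjmfq uxfh drynl ybsxb oesrn pvfym
Hunk 3: at line 2 remove [lqcaw] add [mre,qnwmc,kud] -> 16 lines: byfdi ommx mre qnwmc kud oyps xnec nnh eiwdf wutf mjmfq uxfh drynl ybsxb oesrn pvfym
Hunk 4: at line 1 remove [ommx] add [gjp,ojy] -> 17 lines: byfdi gjp ojy mre qnwmc kud oyps xnec nnh eiwdf wutf mjmfq uxfh drynl ybsxb oesrn pvfym
Hunk 5: at line 8 remove [eiwdf,wutf,mjmfq] add [pwodk,banrb] -> 16 lines: byfdi gjp ojy mre qnwmc kud oyps xnec nnh pwodk banrb uxfh drynl ybsxb oesrn pvfym
Final line count: 16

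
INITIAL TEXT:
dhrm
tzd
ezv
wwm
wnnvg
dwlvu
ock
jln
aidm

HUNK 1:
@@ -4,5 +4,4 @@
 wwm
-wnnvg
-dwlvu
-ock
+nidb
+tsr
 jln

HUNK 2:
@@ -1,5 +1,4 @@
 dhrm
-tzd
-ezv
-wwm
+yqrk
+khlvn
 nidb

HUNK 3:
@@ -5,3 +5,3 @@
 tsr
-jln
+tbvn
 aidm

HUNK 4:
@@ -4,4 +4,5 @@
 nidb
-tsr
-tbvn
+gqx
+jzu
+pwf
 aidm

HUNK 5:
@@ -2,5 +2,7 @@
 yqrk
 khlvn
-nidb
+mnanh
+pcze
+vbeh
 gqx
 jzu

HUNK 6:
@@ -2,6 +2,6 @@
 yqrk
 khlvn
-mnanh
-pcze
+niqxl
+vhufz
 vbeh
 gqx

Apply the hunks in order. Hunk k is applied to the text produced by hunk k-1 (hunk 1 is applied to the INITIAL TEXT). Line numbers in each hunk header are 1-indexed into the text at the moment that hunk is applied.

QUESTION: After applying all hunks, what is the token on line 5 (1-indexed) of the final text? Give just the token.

Hunk 1: at line 4 remove [wnnvg,dwlvu,ock] add [nidb,tsr] -> 8 lines: dhrm tzd ezv wwm nidb tsr jln aidm
Hunk 2: at line 1 remove [tzd,ezv,wwm] add [yqrk,khlvn] -> 7 lines: dhrm yqrk khlvn nidb tsr jln aidm
Hunk 3: at line 5 remove [jln] add [tbvn] -> 7 lines: dhrm yqrk khlvn nidb tsr tbvn aidm
Hunk 4: at line 4 remove [tsr,tbvn] add [gqx,jzu,pwf] -> 8 lines: dhrm yqrk khlvn nidb gqx jzu pwf aidm
Hunk 5: at line 2 remove [nidb] add [mnanh,pcze,vbeh] -> 10 lines: dhrm yqrk khlvn mnanh pcze vbeh gqx jzu pwf aidm
Hunk 6: at line 2 remove [mnanh,pcze] add [niqxl,vhufz] -> 10 lines: dhrm yqrk khlvn niqxl vhufz vbeh gqx jzu pwf aidm
Final line 5: vhufz

Answer: vhufz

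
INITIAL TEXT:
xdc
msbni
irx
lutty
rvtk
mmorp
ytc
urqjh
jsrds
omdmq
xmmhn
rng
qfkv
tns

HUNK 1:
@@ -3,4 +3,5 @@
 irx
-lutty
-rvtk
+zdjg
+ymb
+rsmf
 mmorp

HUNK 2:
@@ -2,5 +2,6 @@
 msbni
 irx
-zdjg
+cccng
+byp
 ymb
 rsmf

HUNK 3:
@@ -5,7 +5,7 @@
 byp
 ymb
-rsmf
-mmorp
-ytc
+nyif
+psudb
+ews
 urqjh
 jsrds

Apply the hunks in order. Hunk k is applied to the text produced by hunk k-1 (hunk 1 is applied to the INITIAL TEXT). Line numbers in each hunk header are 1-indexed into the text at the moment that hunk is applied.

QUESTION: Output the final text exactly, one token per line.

Answer: xdc
msbni
irx
cccng
byp
ymb
nyif
psudb
ews
urqjh
jsrds
omdmq
xmmhn
rng
qfkv
tns

Derivation:
Hunk 1: at line 3 remove [lutty,rvtk] add [zdjg,ymb,rsmf] -> 15 lines: xdc msbni irx zdjg ymb rsmf mmorp ytc urqjh jsrds omdmq xmmhn rng qfkv tns
Hunk 2: at line 2 remove [zdjg] add [cccng,byp] -> 16 lines: xdc msbni irx cccng byp ymb rsmf mmorp ytc urqjh jsrds omdmq xmmhn rng qfkv tns
Hunk 3: at line 5 remove [rsmf,mmorp,ytc] add [nyif,psudb,ews] -> 16 lines: xdc msbni irx cccng byp ymb nyif psudb ews urqjh jsrds omdmq xmmhn rng qfkv tns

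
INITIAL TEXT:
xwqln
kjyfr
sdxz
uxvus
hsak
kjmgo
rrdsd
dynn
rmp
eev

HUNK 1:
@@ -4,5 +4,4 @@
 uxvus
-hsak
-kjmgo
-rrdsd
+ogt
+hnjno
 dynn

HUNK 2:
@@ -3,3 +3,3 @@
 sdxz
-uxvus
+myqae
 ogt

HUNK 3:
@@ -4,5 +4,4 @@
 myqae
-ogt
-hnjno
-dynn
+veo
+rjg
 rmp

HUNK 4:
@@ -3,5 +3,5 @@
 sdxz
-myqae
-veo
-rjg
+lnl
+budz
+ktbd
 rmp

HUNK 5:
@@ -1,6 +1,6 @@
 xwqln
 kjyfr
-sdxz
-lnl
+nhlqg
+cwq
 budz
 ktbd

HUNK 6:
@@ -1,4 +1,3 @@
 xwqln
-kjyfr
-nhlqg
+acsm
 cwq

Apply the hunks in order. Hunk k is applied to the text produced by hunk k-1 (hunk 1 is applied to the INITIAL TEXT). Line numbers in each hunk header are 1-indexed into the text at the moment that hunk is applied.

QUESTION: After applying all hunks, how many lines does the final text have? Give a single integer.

Answer: 7

Derivation:
Hunk 1: at line 4 remove [hsak,kjmgo,rrdsd] add [ogt,hnjno] -> 9 lines: xwqln kjyfr sdxz uxvus ogt hnjno dynn rmp eev
Hunk 2: at line 3 remove [uxvus] add [myqae] -> 9 lines: xwqln kjyfr sdxz myqae ogt hnjno dynn rmp eev
Hunk 3: at line 4 remove [ogt,hnjno,dynn] add [veo,rjg] -> 8 lines: xwqln kjyfr sdxz myqae veo rjg rmp eev
Hunk 4: at line 3 remove [myqae,veo,rjg] add [lnl,budz,ktbd] -> 8 lines: xwqln kjyfr sdxz lnl budz ktbd rmp eev
Hunk 5: at line 1 remove [sdxz,lnl] add [nhlqg,cwq] -> 8 lines: xwqln kjyfr nhlqg cwq budz ktbd rmp eev
Hunk 6: at line 1 remove [kjyfr,nhlqg] add [acsm] -> 7 lines: xwqln acsm cwq budz ktbd rmp eev
Final line count: 7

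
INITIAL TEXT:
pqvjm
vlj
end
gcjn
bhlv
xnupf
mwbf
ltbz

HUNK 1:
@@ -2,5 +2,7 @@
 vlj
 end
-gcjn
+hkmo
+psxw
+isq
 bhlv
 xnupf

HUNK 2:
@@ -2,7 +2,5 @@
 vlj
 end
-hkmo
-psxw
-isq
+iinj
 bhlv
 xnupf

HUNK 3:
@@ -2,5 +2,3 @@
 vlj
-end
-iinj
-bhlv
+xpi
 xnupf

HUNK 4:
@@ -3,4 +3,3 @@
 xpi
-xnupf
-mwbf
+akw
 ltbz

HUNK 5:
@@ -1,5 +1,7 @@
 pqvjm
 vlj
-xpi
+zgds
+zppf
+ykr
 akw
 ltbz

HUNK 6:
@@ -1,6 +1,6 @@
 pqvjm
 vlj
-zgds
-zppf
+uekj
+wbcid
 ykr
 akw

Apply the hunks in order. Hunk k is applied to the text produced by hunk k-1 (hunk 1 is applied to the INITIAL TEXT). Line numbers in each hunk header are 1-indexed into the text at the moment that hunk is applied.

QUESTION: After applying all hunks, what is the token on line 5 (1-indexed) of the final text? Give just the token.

Answer: ykr

Derivation:
Hunk 1: at line 2 remove [gcjn] add [hkmo,psxw,isq] -> 10 lines: pqvjm vlj end hkmo psxw isq bhlv xnupf mwbf ltbz
Hunk 2: at line 2 remove [hkmo,psxw,isq] add [iinj] -> 8 lines: pqvjm vlj end iinj bhlv xnupf mwbf ltbz
Hunk 3: at line 2 remove [end,iinj,bhlv] add [xpi] -> 6 lines: pqvjm vlj xpi xnupf mwbf ltbz
Hunk 4: at line 3 remove [xnupf,mwbf] add [akw] -> 5 lines: pqvjm vlj xpi akw ltbz
Hunk 5: at line 1 remove [xpi] add [zgds,zppf,ykr] -> 7 lines: pqvjm vlj zgds zppf ykr akw ltbz
Hunk 6: at line 1 remove [zgds,zppf] add [uekj,wbcid] -> 7 lines: pqvjm vlj uekj wbcid ykr akw ltbz
Final line 5: ykr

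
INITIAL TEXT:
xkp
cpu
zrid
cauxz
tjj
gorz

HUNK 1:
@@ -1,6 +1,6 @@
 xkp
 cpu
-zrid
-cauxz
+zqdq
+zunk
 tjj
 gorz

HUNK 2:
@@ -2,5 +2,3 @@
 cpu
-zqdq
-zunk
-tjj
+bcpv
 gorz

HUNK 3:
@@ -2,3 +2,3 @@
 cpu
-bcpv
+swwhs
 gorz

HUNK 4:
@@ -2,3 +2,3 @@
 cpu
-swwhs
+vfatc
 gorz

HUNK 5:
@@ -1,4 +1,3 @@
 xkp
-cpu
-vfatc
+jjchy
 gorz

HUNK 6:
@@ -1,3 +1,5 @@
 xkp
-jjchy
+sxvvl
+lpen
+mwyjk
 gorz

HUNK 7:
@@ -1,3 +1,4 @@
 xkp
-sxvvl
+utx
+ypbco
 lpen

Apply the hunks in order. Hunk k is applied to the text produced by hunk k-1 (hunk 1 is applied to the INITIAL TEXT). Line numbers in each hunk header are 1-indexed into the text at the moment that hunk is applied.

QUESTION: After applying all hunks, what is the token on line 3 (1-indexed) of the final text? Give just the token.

Answer: ypbco

Derivation:
Hunk 1: at line 1 remove [zrid,cauxz] add [zqdq,zunk] -> 6 lines: xkp cpu zqdq zunk tjj gorz
Hunk 2: at line 2 remove [zqdq,zunk,tjj] add [bcpv] -> 4 lines: xkp cpu bcpv gorz
Hunk 3: at line 2 remove [bcpv] add [swwhs] -> 4 lines: xkp cpu swwhs gorz
Hunk 4: at line 2 remove [swwhs] add [vfatc] -> 4 lines: xkp cpu vfatc gorz
Hunk 5: at line 1 remove [cpu,vfatc] add [jjchy] -> 3 lines: xkp jjchy gorz
Hunk 6: at line 1 remove [jjchy] add [sxvvl,lpen,mwyjk] -> 5 lines: xkp sxvvl lpen mwyjk gorz
Hunk 7: at line 1 remove [sxvvl] add [utx,ypbco] -> 6 lines: xkp utx ypbco lpen mwyjk gorz
Final line 3: ypbco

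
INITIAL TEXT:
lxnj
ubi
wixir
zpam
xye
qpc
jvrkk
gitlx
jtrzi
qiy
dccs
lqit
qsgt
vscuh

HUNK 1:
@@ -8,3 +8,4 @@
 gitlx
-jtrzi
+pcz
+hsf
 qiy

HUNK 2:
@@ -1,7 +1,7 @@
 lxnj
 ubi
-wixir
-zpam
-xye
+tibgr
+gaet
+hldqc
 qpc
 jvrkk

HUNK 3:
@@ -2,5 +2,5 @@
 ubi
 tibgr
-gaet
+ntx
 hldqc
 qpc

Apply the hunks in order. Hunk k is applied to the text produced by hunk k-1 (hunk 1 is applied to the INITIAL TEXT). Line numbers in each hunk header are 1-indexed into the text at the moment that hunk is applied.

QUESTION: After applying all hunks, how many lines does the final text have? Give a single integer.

Hunk 1: at line 8 remove [jtrzi] add [pcz,hsf] -> 15 lines: lxnj ubi wixir zpam xye qpc jvrkk gitlx pcz hsf qiy dccs lqit qsgt vscuh
Hunk 2: at line 1 remove [wixir,zpam,xye] add [tibgr,gaet,hldqc] -> 15 lines: lxnj ubi tibgr gaet hldqc qpc jvrkk gitlx pcz hsf qiy dccs lqit qsgt vscuh
Hunk 3: at line 2 remove [gaet] add [ntx] -> 15 lines: lxnj ubi tibgr ntx hldqc qpc jvrkk gitlx pcz hsf qiy dccs lqit qsgt vscuh
Final line count: 15

Answer: 15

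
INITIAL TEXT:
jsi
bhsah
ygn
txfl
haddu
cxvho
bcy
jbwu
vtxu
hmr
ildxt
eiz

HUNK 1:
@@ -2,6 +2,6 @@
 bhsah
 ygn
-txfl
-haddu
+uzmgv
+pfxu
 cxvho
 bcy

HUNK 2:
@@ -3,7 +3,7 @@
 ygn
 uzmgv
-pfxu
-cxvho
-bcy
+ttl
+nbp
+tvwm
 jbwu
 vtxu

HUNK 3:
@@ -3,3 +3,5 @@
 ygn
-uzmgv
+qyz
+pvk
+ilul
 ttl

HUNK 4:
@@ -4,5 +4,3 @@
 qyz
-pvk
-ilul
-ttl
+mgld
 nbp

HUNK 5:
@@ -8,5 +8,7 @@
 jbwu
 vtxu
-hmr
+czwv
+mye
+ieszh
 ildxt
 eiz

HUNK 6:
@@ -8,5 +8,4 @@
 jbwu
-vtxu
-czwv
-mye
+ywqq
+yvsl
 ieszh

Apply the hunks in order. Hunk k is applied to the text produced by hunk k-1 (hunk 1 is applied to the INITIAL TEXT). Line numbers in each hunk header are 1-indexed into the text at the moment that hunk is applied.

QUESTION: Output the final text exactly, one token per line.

Answer: jsi
bhsah
ygn
qyz
mgld
nbp
tvwm
jbwu
ywqq
yvsl
ieszh
ildxt
eiz

Derivation:
Hunk 1: at line 2 remove [txfl,haddu] add [uzmgv,pfxu] -> 12 lines: jsi bhsah ygn uzmgv pfxu cxvho bcy jbwu vtxu hmr ildxt eiz
Hunk 2: at line 3 remove [pfxu,cxvho,bcy] add [ttl,nbp,tvwm] -> 12 lines: jsi bhsah ygn uzmgv ttl nbp tvwm jbwu vtxu hmr ildxt eiz
Hunk 3: at line 3 remove [uzmgv] add [qyz,pvk,ilul] -> 14 lines: jsi bhsah ygn qyz pvk ilul ttl nbp tvwm jbwu vtxu hmr ildxt eiz
Hunk 4: at line 4 remove [pvk,ilul,ttl] add [mgld] -> 12 lines: jsi bhsah ygn qyz mgld nbp tvwm jbwu vtxu hmr ildxt eiz
Hunk 5: at line 8 remove [hmr] add [czwv,mye,ieszh] -> 14 lines: jsi bhsah ygn qyz mgld nbp tvwm jbwu vtxu czwv mye ieszh ildxt eiz
Hunk 6: at line 8 remove [vtxu,czwv,mye] add [ywqq,yvsl] -> 13 lines: jsi bhsah ygn qyz mgld nbp tvwm jbwu ywqq yvsl ieszh ildxt eiz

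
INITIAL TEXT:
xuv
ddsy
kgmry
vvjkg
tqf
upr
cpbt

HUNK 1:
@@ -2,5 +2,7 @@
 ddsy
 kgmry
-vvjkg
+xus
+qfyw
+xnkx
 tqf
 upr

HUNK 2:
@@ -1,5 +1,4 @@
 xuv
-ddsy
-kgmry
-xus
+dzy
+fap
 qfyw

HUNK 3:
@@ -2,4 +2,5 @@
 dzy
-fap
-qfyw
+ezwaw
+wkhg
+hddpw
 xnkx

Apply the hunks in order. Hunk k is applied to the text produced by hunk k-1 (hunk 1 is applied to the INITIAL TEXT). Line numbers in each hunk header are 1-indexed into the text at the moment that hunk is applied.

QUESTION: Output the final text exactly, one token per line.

Answer: xuv
dzy
ezwaw
wkhg
hddpw
xnkx
tqf
upr
cpbt

Derivation:
Hunk 1: at line 2 remove [vvjkg] add [xus,qfyw,xnkx] -> 9 lines: xuv ddsy kgmry xus qfyw xnkx tqf upr cpbt
Hunk 2: at line 1 remove [ddsy,kgmry,xus] add [dzy,fap] -> 8 lines: xuv dzy fap qfyw xnkx tqf upr cpbt
Hunk 3: at line 2 remove [fap,qfyw] add [ezwaw,wkhg,hddpw] -> 9 lines: xuv dzy ezwaw wkhg hddpw xnkx tqf upr cpbt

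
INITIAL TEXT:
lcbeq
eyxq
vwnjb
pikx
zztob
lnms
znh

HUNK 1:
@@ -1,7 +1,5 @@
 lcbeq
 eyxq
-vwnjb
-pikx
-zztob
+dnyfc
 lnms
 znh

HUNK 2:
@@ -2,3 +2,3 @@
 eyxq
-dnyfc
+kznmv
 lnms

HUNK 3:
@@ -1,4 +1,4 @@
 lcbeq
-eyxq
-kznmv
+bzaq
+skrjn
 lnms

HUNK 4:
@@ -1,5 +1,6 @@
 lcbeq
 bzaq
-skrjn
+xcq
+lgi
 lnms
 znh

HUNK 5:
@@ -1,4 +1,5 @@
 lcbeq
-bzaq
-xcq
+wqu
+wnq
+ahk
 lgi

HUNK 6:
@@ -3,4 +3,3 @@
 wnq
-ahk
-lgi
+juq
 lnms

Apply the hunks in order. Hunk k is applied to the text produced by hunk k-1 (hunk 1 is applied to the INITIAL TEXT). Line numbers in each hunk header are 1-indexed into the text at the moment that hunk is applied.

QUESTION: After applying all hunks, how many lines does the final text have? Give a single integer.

Answer: 6

Derivation:
Hunk 1: at line 1 remove [vwnjb,pikx,zztob] add [dnyfc] -> 5 lines: lcbeq eyxq dnyfc lnms znh
Hunk 2: at line 2 remove [dnyfc] add [kznmv] -> 5 lines: lcbeq eyxq kznmv lnms znh
Hunk 3: at line 1 remove [eyxq,kznmv] add [bzaq,skrjn] -> 5 lines: lcbeq bzaq skrjn lnms znh
Hunk 4: at line 1 remove [skrjn] add [xcq,lgi] -> 6 lines: lcbeq bzaq xcq lgi lnms znh
Hunk 5: at line 1 remove [bzaq,xcq] add [wqu,wnq,ahk] -> 7 lines: lcbeq wqu wnq ahk lgi lnms znh
Hunk 6: at line 3 remove [ahk,lgi] add [juq] -> 6 lines: lcbeq wqu wnq juq lnms znh
Final line count: 6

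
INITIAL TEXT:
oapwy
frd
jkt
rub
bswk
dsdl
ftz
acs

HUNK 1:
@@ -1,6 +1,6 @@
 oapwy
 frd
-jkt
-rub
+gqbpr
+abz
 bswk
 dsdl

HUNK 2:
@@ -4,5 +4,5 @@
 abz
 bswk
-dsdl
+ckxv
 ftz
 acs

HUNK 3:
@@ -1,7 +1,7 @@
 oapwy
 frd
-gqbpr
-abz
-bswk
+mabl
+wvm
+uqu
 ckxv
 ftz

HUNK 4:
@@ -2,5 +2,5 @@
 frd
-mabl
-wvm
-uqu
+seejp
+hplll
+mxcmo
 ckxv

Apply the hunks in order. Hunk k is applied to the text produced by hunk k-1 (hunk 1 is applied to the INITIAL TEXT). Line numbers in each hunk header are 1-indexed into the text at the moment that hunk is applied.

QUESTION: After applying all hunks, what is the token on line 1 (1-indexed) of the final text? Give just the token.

Answer: oapwy

Derivation:
Hunk 1: at line 1 remove [jkt,rub] add [gqbpr,abz] -> 8 lines: oapwy frd gqbpr abz bswk dsdl ftz acs
Hunk 2: at line 4 remove [dsdl] add [ckxv] -> 8 lines: oapwy frd gqbpr abz bswk ckxv ftz acs
Hunk 3: at line 1 remove [gqbpr,abz,bswk] add [mabl,wvm,uqu] -> 8 lines: oapwy frd mabl wvm uqu ckxv ftz acs
Hunk 4: at line 2 remove [mabl,wvm,uqu] add [seejp,hplll,mxcmo] -> 8 lines: oapwy frd seejp hplll mxcmo ckxv ftz acs
Final line 1: oapwy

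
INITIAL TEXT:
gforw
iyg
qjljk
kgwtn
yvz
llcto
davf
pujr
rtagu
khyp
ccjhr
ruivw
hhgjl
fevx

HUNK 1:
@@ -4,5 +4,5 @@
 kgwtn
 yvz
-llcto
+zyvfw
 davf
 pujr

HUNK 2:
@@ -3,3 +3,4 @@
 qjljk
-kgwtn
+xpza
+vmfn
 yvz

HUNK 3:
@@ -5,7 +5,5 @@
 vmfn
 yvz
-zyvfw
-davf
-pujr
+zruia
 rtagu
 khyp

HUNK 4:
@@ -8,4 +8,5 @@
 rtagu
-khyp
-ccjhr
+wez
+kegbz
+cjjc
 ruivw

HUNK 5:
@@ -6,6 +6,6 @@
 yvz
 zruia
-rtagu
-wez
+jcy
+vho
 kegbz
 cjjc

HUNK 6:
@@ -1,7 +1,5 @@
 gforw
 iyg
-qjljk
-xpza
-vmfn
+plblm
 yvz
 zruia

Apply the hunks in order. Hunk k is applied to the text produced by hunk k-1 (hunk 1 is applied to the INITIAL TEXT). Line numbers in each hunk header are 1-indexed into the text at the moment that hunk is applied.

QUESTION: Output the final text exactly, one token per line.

Hunk 1: at line 4 remove [llcto] add [zyvfw] -> 14 lines: gforw iyg qjljk kgwtn yvz zyvfw davf pujr rtagu khyp ccjhr ruivw hhgjl fevx
Hunk 2: at line 3 remove [kgwtn] add [xpza,vmfn] -> 15 lines: gforw iyg qjljk xpza vmfn yvz zyvfw davf pujr rtagu khyp ccjhr ruivw hhgjl fevx
Hunk 3: at line 5 remove [zyvfw,davf,pujr] add [zruia] -> 13 lines: gforw iyg qjljk xpza vmfn yvz zruia rtagu khyp ccjhr ruivw hhgjl fevx
Hunk 4: at line 8 remove [khyp,ccjhr] add [wez,kegbz,cjjc] -> 14 lines: gforw iyg qjljk xpza vmfn yvz zruia rtagu wez kegbz cjjc ruivw hhgjl fevx
Hunk 5: at line 6 remove [rtagu,wez] add [jcy,vho] -> 14 lines: gforw iyg qjljk xpza vmfn yvz zruia jcy vho kegbz cjjc ruivw hhgjl fevx
Hunk 6: at line 1 remove [qjljk,xpza,vmfn] add [plblm] -> 12 lines: gforw iyg plblm yvz zruia jcy vho kegbz cjjc ruivw hhgjl fevx

Answer: gforw
iyg
plblm
yvz
zruia
jcy
vho
kegbz
cjjc
ruivw
hhgjl
fevx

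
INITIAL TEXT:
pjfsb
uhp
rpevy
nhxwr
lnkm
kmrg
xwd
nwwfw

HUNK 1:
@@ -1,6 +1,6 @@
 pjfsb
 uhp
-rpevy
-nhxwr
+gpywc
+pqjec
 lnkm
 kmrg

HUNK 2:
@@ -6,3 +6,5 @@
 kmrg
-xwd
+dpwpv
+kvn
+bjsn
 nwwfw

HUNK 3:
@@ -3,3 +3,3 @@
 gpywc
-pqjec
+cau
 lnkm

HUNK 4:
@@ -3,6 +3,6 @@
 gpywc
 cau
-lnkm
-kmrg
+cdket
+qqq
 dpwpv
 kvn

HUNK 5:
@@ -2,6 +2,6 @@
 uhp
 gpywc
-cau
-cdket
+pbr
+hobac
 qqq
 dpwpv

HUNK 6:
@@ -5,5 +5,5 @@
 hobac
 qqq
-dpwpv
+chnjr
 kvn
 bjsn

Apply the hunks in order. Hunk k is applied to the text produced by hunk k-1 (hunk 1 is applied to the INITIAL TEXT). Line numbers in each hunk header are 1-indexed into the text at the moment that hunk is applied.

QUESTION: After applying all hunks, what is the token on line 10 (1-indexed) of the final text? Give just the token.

Hunk 1: at line 1 remove [rpevy,nhxwr] add [gpywc,pqjec] -> 8 lines: pjfsb uhp gpywc pqjec lnkm kmrg xwd nwwfw
Hunk 2: at line 6 remove [xwd] add [dpwpv,kvn,bjsn] -> 10 lines: pjfsb uhp gpywc pqjec lnkm kmrg dpwpv kvn bjsn nwwfw
Hunk 3: at line 3 remove [pqjec] add [cau] -> 10 lines: pjfsb uhp gpywc cau lnkm kmrg dpwpv kvn bjsn nwwfw
Hunk 4: at line 3 remove [lnkm,kmrg] add [cdket,qqq] -> 10 lines: pjfsb uhp gpywc cau cdket qqq dpwpv kvn bjsn nwwfw
Hunk 5: at line 2 remove [cau,cdket] add [pbr,hobac] -> 10 lines: pjfsb uhp gpywc pbr hobac qqq dpwpv kvn bjsn nwwfw
Hunk 6: at line 5 remove [dpwpv] add [chnjr] -> 10 lines: pjfsb uhp gpywc pbr hobac qqq chnjr kvn bjsn nwwfw
Final line 10: nwwfw

Answer: nwwfw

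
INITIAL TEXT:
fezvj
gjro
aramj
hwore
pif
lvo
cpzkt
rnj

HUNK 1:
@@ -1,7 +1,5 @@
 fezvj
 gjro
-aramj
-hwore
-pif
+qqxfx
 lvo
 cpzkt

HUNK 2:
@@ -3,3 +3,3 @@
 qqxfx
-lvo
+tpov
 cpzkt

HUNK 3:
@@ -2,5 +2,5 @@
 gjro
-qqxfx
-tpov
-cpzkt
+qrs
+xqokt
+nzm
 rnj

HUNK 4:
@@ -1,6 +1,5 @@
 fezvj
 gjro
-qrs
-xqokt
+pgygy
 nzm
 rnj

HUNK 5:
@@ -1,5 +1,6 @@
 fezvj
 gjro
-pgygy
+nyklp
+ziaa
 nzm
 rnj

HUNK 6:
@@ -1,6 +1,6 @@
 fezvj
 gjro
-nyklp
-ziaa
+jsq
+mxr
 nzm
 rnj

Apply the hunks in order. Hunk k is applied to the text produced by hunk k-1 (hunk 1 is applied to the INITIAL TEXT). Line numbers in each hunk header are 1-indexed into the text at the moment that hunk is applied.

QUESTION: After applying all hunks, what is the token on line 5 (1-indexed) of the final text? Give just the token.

Answer: nzm

Derivation:
Hunk 1: at line 1 remove [aramj,hwore,pif] add [qqxfx] -> 6 lines: fezvj gjro qqxfx lvo cpzkt rnj
Hunk 2: at line 3 remove [lvo] add [tpov] -> 6 lines: fezvj gjro qqxfx tpov cpzkt rnj
Hunk 3: at line 2 remove [qqxfx,tpov,cpzkt] add [qrs,xqokt,nzm] -> 6 lines: fezvj gjro qrs xqokt nzm rnj
Hunk 4: at line 1 remove [qrs,xqokt] add [pgygy] -> 5 lines: fezvj gjro pgygy nzm rnj
Hunk 5: at line 1 remove [pgygy] add [nyklp,ziaa] -> 6 lines: fezvj gjro nyklp ziaa nzm rnj
Hunk 6: at line 1 remove [nyklp,ziaa] add [jsq,mxr] -> 6 lines: fezvj gjro jsq mxr nzm rnj
Final line 5: nzm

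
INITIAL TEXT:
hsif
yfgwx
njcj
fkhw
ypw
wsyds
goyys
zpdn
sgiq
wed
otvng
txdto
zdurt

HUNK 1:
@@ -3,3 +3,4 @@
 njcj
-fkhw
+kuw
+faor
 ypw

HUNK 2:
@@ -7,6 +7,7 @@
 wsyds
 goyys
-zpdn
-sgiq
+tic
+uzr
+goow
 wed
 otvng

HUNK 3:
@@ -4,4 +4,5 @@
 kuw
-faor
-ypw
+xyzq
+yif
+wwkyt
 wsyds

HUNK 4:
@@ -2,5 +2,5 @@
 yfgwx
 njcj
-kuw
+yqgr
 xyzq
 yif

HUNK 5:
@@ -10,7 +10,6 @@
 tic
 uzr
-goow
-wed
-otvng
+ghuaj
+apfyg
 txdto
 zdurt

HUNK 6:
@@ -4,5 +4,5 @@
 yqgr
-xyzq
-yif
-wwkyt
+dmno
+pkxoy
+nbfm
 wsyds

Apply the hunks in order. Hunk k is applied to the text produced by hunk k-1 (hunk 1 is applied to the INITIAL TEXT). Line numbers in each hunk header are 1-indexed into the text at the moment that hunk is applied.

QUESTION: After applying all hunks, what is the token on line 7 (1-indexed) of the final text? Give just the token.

Answer: nbfm

Derivation:
Hunk 1: at line 3 remove [fkhw] add [kuw,faor] -> 14 lines: hsif yfgwx njcj kuw faor ypw wsyds goyys zpdn sgiq wed otvng txdto zdurt
Hunk 2: at line 7 remove [zpdn,sgiq] add [tic,uzr,goow] -> 15 lines: hsif yfgwx njcj kuw faor ypw wsyds goyys tic uzr goow wed otvng txdto zdurt
Hunk 3: at line 4 remove [faor,ypw] add [xyzq,yif,wwkyt] -> 16 lines: hsif yfgwx njcj kuw xyzq yif wwkyt wsyds goyys tic uzr goow wed otvng txdto zdurt
Hunk 4: at line 2 remove [kuw] add [yqgr] -> 16 lines: hsif yfgwx njcj yqgr xyzq yif wwkyt wsyds goyys tic uzr goow wed otvng txdto zdurt
Hunk 5: at line 10 remove [goow,wed,otvng] add [ghuaj,apfyg] -> 15 lines: hsif yfgwx njcj yqgr xyzq yif wwkyt wsyds goyys tic uzr ghuaj apfyg txdto zdurt
Hunk 6: at line 4 remove [xyzq,yif,wwkyt] add [dmno,pkxoy,nbfm] -> 15 lines: hsif yfgwx njcj yqgr dmno pkxoy nbfm wsyds goyys tic uzr ghuaj apfyg txdto zdurt
Final line 7: nbfm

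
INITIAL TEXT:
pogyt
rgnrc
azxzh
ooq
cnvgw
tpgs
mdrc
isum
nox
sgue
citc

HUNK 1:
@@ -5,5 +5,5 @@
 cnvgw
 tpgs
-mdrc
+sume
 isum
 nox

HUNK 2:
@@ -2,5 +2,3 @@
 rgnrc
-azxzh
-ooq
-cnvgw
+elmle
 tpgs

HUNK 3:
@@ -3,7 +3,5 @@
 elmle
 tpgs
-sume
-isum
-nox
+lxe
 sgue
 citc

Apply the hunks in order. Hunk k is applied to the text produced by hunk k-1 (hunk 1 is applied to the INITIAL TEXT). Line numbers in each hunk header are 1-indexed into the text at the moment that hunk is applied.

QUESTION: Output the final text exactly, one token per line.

Answer: pogyt
rgnrc
elmle
tpgs
lxe
sgue
citc

Derivation:
Hunk 1: at line 5 remove [mdrc] add [sume] -> 11 lines: pogyt rgnrc azxzh ooq cnvgw tpgs sume isum nox sgue citc
Hunk 2: at line 2 remove [azxzh,ooq,cnvgw] add [elmle] -> 9 lines: pogyt rgnrc elmle tpgs sume isum nox sgue citc
Hunk 3: at line 3 remove [sume,isum,nox] add [lxe] -> 7 lines: pogyt rgnrc elmle tpgs lxe sgue citc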